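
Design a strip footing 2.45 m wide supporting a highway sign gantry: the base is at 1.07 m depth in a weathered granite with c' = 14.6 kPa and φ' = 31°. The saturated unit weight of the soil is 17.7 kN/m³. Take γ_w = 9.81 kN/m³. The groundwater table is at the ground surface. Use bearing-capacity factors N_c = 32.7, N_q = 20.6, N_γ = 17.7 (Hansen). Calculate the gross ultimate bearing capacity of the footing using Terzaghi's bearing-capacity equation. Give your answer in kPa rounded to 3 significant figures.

q_ult ≈ 822 kPa

γ' = 17.7 − 9.81 = 7.89 kN/m³ (submerged throughout). q = 7.89 × 1.07 = 8.4423 kPa; the same γ' applies in the ½γBN_γ term.
c·N_c = 14.6 × 32.7 = 477.42 kPa
q·N_q = 8.4423 × 20.6 = 173.91 kPa
0.5·γ·B·N_γ = 0.5 × 7.89 × 2.45 × 17.7 = 171.07 kPa
q_ult = 477.42 + 173.91 + 171.07 = 822.41 kPa.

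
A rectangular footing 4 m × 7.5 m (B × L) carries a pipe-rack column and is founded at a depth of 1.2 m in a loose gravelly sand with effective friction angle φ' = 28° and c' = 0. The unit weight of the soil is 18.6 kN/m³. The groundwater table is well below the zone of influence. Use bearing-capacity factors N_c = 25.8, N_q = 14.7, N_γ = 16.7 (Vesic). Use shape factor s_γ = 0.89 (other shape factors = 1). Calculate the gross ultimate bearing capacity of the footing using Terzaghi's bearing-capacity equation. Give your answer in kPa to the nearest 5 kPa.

q_ult ≈ 880 kPa

Overburden at base level: q = 18.6 × 1.2 = 22.32 kPa.
Surcharge term q·N_q = 22.32 × 14.7 = 328.1 kPa; self-weight term 0.5·γ·B·N_γ·s_γ = 0.5 × 18.6 × 4 × 16.7 × 0.89 = 552.9 kPa.
q_ult = 328.1 + 552.9 = 881.01 kPa.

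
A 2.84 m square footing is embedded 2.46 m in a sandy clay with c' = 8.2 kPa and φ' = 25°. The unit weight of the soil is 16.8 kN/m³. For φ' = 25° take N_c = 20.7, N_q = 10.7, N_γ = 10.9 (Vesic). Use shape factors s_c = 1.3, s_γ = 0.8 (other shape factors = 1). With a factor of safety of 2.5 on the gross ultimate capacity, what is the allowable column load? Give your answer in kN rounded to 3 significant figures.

Overburden at base level: q = 16.8 × 2.46 = 41.328 kPa.
Cohesion term c·N_c·s_c = 8.2 × 20.7 × 1.3 = 220.66 kPa; surcharge term q·N_q = 41.328 × 10.7 = 442.21 kPa; self-weight term 0.5·γ·B·N_γ·s_γ = 0.5 × 16.8 × 2.84 × 10.9 × 0.8 = 208.02 kPa.
q_ult = 220.66 + 442.21 + 208.02 = 870.9 kPa.
Gross allowable pressure q_all = 870.9 / 2.5 = 348.36 kPa.
Footing area = 8.0656 m², so allowable column load = 348.36 × 8.0656 = 2809.7 kN.

P_all ≈ 2810 kN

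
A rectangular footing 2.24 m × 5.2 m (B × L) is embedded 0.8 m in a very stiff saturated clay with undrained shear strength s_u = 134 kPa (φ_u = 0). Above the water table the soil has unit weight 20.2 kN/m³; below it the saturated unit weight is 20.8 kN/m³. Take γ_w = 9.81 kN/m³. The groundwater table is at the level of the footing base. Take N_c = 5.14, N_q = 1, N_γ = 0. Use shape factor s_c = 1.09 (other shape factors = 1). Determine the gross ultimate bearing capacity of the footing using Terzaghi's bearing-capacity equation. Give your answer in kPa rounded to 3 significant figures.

q_ult ≈ 767 kPa

Effective surcharge at the founding depth q = γ·D_f = 20.2 × 0.8 = 16.16 kPa.
q_ult = c·N_c·s_c + q·N_q
     = 134 × 5.14 × 1.09 + 16.16 × 1
     = 750.75 + 16.16 = 766.91 kPa.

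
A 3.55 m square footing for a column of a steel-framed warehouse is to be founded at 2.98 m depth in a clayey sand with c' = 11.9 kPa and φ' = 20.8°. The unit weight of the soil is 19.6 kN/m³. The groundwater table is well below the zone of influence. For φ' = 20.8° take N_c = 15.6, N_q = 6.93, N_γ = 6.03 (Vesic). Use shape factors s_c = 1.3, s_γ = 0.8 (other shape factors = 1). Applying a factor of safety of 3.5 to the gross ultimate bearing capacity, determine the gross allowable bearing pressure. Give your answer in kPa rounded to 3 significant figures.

q_all ≈ 233 kPa

q = γ·D_f = 19.6 × 2.98 = 58.408 kPa.
c·N_c·s_c = 11.9 × 15.6 × 1.3 = 241.33 kPa
q·N_q = 58.408 × 6.93 = 404.77 kPa
0.5·γ·B·N_γ·s_γ = 0.5 × 19.6 × 3.55 × 6.03 × 0.8 = 167.83 kPa
q_ult = 241.33 + 404.77 + 167.83 = 813.93 kPa.
q_all = q_ult / FS = 813.93 / 3.5 = 232.55 kPa.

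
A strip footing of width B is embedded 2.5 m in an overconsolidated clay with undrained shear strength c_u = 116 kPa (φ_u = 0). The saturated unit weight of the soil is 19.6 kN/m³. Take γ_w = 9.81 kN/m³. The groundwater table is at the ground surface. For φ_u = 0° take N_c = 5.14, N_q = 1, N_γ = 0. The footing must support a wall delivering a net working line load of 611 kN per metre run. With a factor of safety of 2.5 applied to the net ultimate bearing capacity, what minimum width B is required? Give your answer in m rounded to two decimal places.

γ' = 19.6 − 9.81 = 9.79 kN/m³ (submerged throughout). q = 9.79 × 2.5 = 24.475 kPa.
c·N_c = 116 × 5.14 = 596.24 kPa
q·N_q = 24.475 × 1 = 24.475 kPa
q_ult = 596.24 + 24.475 = 620.72 kPa.
For φ = 0 the ½γBN_γ term vanishes, so q_ult is independent of B. q_net = 620.72 − 24.475 = 596.24 kPa; q_all(net) = 596.24/2.5 = 238.5 kPa.
Required width B = w / q_all(net) = 611 / 238.5 = 2.562 m.

B = 2.56 m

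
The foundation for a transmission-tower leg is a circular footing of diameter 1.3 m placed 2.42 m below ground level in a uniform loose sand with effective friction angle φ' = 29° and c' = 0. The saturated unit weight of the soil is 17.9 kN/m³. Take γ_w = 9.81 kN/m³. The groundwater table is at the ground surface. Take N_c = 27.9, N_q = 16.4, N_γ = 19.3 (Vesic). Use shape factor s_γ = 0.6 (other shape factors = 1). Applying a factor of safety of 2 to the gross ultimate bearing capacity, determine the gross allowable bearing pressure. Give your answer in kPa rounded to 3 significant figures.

With the water table at the surface the whole profile is submerged: γ' = 17.9 − 9.81 = 8.09 kN/m³, so q = γ'·D_f = 19.578 kPa; the same γ' applies in the ½γBN_γ term.
q_ult = q·N_q + 0.5·γ·B·N_γ·s_γ
     = 19.578 × 16.4 + 0.5 × 8.09 × 1.3 × 19.3 × 0.6
     = 321.08 + 60.893 = 381.97 kPa.
q_all = q_ult / FS = 381.97 / 2 = 190.98 kPa.

q_all ≈ 191 kPa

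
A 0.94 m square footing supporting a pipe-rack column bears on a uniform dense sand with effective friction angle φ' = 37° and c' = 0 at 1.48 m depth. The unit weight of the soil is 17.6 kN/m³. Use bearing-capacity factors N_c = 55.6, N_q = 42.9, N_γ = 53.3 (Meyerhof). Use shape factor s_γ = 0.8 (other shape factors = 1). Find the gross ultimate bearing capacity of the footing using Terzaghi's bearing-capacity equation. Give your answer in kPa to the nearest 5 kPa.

Effective surcharge at the founding depth q = γ·D_f = 17.6 × 1.48 = 26.048 kPa.
q_ult = q·N_q + 0.5·γ·B·N_γ·s_γ
     = 26.048 × 42.9 + 0.5 × 17.6 × 0.94 × 53.3 × 0.8
     = 1117.5 + 352.72 = 1470.2 kPa.

q_ult ≈ 1470 kPa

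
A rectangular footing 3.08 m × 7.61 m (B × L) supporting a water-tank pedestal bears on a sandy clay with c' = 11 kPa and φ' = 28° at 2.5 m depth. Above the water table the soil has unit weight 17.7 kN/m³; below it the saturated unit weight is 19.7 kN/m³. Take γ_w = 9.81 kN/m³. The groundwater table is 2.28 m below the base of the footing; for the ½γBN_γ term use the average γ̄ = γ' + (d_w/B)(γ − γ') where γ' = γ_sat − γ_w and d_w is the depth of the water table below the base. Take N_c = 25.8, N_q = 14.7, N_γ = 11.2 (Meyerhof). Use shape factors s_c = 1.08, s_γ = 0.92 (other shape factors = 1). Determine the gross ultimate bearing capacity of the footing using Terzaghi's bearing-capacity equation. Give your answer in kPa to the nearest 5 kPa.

q = γ·D_f = 17.7 × 2.5 = 44.25 kPa.
γ' = 9.89 kN/m³; averaging over the depth B below the base, γ̄ = γ' + (d_w/B)(γ − γ') = 15.671 kN/m³.
c·N_c·s_c = 11 × 25.8 × 1.08 = 306.5 kPa
q·N_q = 44.25 × 14.7 = 650.48 kPa
0.5·γ·B·N_γ·s_γ = 0.5 × 15.671 × 3.08 × 11.2 × 0.92 = 248.68 kPa
q_ult = 306.5 + 650.48 + 248.68 = 1205.7 kPa.

q_ult ≈ 1205 kPa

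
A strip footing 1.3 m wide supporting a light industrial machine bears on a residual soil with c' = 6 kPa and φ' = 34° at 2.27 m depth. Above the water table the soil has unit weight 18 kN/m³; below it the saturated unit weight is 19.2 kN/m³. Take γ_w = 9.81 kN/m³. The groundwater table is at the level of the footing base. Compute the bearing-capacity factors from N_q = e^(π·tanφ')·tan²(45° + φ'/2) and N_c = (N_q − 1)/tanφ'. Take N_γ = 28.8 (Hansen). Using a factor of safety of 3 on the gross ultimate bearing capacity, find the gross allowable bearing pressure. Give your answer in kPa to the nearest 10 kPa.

N_q = e^(π·tan34°)·tan²(62°) = 29.44; N_c = (N_q − 1)/tanφ' = 42.16.
q = γ·D_f = 18 × 2.27 = 40.86 kPa.
For the ½γBN_γ term take γ' = 19.2 − 9.81 = 9.39 kN/m³ (soil below base is submerged).
c·N_c = 6 × 42.164 = 252.98 kPa
q·N_q = 40.86 × 29.44 = 1202.9 kPa
0.5·γ·B·N_γ = 0.5 × 9.39 × 1.3 × 28.8 = 175.78 kPa
q_ult = 252.98 + 1202.9 + 175.78 = 1631.7 kPa.
q_all = 1631.7 / 3 = 543.89 kPa.

q_all ≈ 540 kPa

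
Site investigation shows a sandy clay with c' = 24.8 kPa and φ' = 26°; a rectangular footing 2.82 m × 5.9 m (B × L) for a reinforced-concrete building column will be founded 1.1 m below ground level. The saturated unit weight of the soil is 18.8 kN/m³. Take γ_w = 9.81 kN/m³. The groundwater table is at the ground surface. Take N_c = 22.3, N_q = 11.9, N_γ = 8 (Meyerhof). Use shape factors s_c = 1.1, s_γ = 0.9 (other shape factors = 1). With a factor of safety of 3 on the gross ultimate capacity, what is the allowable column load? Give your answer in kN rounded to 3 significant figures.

P_all ≈ 4530 kN

With the water table at the surface the whole profile is submerged: γ' = 18.8 − 9.81 = 8.99 kN/m³, so q = γ'·D_f = 9.889 kPa; the same γ' applies in the ½γBN_γ term.
q_ult = c·N_c·s_c + q·N_q + 0.5·γ·B·N_γ·s_γ
     = 24.8 × 22.3 × 1.1 + 9.889 × 11.9 + 0.5 × 8.99 × 2.82 × 8 × 0.9
     = 608.34 + 117.68 + 91.266 = 817.29 kPa.
Gross allowable pressure q_all = 817.29 / 3 = 272.43 kPa.
Footing area = 16.638 m², so allowable column load = 272.43 × 16.638 = 4532.7 kN.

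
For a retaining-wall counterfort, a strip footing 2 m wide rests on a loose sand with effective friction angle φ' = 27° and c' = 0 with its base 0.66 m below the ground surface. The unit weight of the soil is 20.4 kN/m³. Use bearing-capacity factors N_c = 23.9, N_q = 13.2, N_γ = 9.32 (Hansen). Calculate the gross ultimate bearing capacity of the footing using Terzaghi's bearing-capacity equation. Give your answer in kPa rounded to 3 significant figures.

q = γ·D_f = 20.4 × 0.66 = 13.464 kPa.
q·N_q = 13.464 × 13.2 = 177.72 kPa
0.5·γ·B·N_γ = 0.5 × 20.4 × 2 × 9.32 = 190.13 kPa
q_ult = 177.72 + 190.13 = 367.85 kPa.

q_ult ≈ 368 kPa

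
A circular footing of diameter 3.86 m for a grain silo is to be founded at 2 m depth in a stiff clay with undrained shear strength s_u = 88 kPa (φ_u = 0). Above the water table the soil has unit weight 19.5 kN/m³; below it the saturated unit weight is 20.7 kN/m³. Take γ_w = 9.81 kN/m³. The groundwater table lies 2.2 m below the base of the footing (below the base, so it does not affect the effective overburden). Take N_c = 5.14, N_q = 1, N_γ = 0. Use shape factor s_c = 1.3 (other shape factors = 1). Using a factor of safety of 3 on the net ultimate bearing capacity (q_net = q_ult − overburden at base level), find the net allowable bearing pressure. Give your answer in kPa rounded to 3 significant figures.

q_all(net) ≈ 196 kPa

Effective surcharge at the founding depth q = γ·D_f = 19.5 × 2 = 39 kPa.
q_ult = c·N_c·s_c + q·N_q
     = 88 × 5.14 × 1.3 + 39 × 1
     = 588.02 + 39 = 627.02 kPa.
q_net = 627.02 − 39 = 588.02 kPa.
q_all(net) = 588.02 / 3 = 196.01 kPa.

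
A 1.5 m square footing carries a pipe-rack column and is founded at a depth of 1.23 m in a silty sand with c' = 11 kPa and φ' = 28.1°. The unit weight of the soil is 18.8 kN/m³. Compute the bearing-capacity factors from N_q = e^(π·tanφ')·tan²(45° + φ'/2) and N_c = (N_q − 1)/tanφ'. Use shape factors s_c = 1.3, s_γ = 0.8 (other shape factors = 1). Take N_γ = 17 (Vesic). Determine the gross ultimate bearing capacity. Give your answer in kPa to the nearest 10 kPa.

tan28.1° = 0.534, so N_q = e^(π×0.534)·tan²(59.05°) = 5.352 × 2.781 = 14.88.
N_c = (14.88 − 1)/tan28.1° = 26.
Effective surcharge at the founding depth q = γ·D_f = 18.8 × 1.23 = 23.124 kPa.
q_ult = c·N_c·s_c + q·N_q + 0.5·γ·B·N_γ·s_γ
     = 11 × 26 × 1.3 + 23.124 × 14.883 + 0.5 × 18.8 × 1.5 × 17 × 0.8
     = 371.8 + 344.15 + 191.76 = 907.7 kPa.

q_ult ≈ 910 kPa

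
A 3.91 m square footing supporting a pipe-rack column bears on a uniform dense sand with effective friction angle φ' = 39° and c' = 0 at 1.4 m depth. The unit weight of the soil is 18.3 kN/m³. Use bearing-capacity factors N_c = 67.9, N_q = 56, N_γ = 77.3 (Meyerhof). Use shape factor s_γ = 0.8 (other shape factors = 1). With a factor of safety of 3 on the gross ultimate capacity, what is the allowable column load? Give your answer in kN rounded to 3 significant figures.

P_all ≈ 18600 kN

Overburden at base level: q = 18.3 × 1.4 = 25.62 kPa.
Surcharge term q·N_q = 25.62 × 56 = 1434.7 kPa; self-weight term 0.5·γ·B·N_γ·s_γ = 0.5 × 18.3 × 3.91 × 77.3 × 0.8 = 2212.4 kPa.
q_ult = 1434.7 + 2212.4 = 3647.1 kPa.
Gross allowable pressure q_all = 3647.1 / 3 = 1215.7 kPa.
Footing area = 15.2881 m², so allowable column load = 1215.7 × 15.2881 = 18586 kN.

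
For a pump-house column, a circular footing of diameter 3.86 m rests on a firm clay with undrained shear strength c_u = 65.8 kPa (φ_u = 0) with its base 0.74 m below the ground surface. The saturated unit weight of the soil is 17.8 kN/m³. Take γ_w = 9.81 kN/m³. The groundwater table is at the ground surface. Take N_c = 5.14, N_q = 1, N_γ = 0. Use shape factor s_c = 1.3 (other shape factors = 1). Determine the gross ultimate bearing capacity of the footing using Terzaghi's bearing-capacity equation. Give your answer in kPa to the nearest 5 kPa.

q_ult ≈ 445 kPa

With the water table at the surface the whole profile is submerged: γ' = 17.8 − 9.81 = 7.99 kN/m³, so q = γ'·D_f = 5.9126 kPa.
q_ult = c·N_c·s_c + q·N_q
     = 65.8 × 5.14 × 1.3 + 5.9126 × 1
     = 439.68 + 5.9126 = 445.59 kPa.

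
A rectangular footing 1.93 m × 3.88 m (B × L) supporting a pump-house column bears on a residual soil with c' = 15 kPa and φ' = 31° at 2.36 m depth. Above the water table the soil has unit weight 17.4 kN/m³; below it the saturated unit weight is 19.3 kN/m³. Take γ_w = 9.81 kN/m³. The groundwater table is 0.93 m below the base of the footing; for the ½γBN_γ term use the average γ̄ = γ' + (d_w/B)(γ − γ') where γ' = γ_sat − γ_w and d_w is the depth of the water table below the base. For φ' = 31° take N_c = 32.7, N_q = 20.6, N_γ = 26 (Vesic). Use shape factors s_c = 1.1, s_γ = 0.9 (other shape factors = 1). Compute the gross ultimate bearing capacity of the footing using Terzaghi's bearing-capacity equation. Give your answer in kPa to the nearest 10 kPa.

Effective surcharge at the founding depth q = γ·D_f = 17.4 × 2.36 = 41.064 kPa.
With d_w = 0.93 m < B, γ̄ = 9.49 + (0.93/1.93) × (17.4 − 9.49) = 13.302 kN/m³.
q_ult = c·N_c·s_c + q·N_q + 0.5·γ·B·N_γ·s_γ
     = 15 × 32.7 × 1.1 + 41.064 × 20.6 + 0.5 × 13.302 × 1.93 × 26 × 0.9
     = 539.55 + 845.92 + 300.36 = 1685.8 kPa.

q_ult ≈ 1690 kPa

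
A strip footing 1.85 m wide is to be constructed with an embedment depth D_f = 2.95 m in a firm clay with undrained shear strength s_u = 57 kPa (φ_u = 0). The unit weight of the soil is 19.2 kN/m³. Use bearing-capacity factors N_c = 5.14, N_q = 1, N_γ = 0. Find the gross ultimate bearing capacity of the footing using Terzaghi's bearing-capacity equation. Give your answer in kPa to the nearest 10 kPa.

q = γ·D_f = 19.2 × 2.95 = 56.64 kPa.
c·N_c = 57 × 5.14 = 292.98 kPa
q·N_q = 56.64 × 1 = 56.64 kPa
q_ult = 292.98 + 56.64 = 349.62 kPa.

q_ult ≈ 350 kPa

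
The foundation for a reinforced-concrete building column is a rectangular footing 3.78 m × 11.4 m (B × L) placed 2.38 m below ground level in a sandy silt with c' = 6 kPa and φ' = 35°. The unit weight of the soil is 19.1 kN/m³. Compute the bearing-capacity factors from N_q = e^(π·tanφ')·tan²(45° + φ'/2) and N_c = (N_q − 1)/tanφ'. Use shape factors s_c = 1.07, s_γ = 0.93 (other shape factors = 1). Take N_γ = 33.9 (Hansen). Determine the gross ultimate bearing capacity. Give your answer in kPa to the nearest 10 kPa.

tan35° = 0.7002, so N_q = e^(π×0.7002)·tan²(62.5°) = 9.023 × 3.69 = 33.3.
N_c = (33.3 − 1)/tan35° = 46.12.
Effective surcharge at the founding depth q = γ·D_f = 19.1 × 2.38 = 45.458 kPa.
q_ult = c·N_c·s_c + q·N_q + 0.5·γ·B·N_γ·s_γ
     = 6 × 46.124 × 1.07 + 45.458 × 33.296 + 0.5 × 19.1 × 3.78 × 33.9 × 0.93
     = 296.11 + 1513.6 + 1138.1 = 2947.8 kPa.

q_ult ≈ 2950 kPa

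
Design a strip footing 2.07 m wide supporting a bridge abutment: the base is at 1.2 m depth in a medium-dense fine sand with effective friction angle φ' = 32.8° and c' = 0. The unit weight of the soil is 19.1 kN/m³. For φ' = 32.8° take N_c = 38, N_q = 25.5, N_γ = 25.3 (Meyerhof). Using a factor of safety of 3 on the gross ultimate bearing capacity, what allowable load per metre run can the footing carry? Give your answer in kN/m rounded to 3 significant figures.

≈ 748 kN/m

q = γ·D_f = 19.1 × 1.2 = 22.92 kPa.
q·N_q = 22.92 × 25.5 = 584.46 kPa
0.5·γ·B·N_γ = 0.5 × 19.1 × 2.07 × 25.3 = 500.14 kPa
q_ult = 584.46 + 500.14 = 1084.6 kPa.
Gross allowable pressure q_all = 1084.6 / 3 = 361.53 kPa.
Allowable wall load = q_all × B = 361.53 × 2.07 = 748.38 kN per metre run.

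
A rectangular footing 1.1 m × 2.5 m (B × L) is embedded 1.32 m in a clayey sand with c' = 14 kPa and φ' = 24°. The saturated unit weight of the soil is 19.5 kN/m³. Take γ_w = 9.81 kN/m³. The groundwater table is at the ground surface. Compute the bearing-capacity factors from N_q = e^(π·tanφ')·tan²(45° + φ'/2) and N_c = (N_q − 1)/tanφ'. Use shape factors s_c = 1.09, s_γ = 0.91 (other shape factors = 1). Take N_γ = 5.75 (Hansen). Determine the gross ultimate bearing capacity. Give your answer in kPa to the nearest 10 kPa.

tan24° = 0.4452, so N_q = e^(π×0.4452)·tan²(57°) = 4.05 × 2.371 = 9.6.
N_c = (9.6 − 1)/tan24° = 19.32.
γ' = 19.5 − 9.81 = 9.69 kN/m³ (submerged throughout). q = 9.69 × 1.32 = 12.791 kPa; the same γ' applies in the ½γBN_γ term.
c·N_c·s_c = 14 × 19.324 × 1.09 = 294.88 kPa
q·N_q = 12.791 × 9.6034 = 122.84 kPa
0.5·γ·B·N_γ·s_γ = 0.5 × 9.69 × 1.1 × 5.75 × 0.91 = 27.887 kPa
q_ult = 294.88 + 122.84 + 27.887 = 445.6 kPa.

q_ult ≈ 450 kPa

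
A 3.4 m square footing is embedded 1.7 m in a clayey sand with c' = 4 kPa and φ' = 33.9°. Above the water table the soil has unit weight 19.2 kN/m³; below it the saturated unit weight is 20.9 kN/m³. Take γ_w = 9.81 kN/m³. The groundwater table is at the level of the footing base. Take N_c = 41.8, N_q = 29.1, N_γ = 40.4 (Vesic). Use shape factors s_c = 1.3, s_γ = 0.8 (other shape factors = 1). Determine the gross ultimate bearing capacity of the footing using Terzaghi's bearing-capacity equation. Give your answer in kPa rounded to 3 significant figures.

Effective surcharge at the founding depth q = γ·D_f = 19.2 × 1.7 = 32.64 kPa.
The water table coincides with the base, so in the self-weight term γ → γ' = 11.09 kN/m³.
q_ult = c·N_c·s_c + q·N_q + 0.5·γ·B·N_γ·s_γ
     = 4 × 41.8 × 1.3 + 32.64 × 29.1 + 0.5 × 11.09 × 3.4 × 40.4 × 0.8
     = 217.36 + 949.82 + 609.33 = 1776.5 kPa.

q_ult ≈ 1780 kPa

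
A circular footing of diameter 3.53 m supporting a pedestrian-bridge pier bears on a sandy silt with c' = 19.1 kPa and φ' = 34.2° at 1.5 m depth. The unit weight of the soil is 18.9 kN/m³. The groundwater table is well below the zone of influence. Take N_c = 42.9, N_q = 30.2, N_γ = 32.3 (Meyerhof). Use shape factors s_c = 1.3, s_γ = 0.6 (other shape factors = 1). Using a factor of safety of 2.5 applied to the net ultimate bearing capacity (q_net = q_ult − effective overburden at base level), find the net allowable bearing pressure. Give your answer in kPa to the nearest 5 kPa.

q = γ·D_f = 18.9 × 1.5 = 28.35 kPa.
c·N_c·s_c = 19.1 × 42.9 × 1.3 = 1065.2 kPa
q·N_q = 28.35 × 30.2 = 856.17 kPa
0.5·γ·B·N_γ·s_γ = 0.5 × 18.9 × 3.53 × 32.3 × 0.6 = 646.49 kPa
q_ult = 1065.2 + 856.17 + 646.49 = 2567.9 kPa.
Net ultimate: q_net = 2567.9 − 28.35 = 2539.5 kPa.
q_all(net) = 2539.5 / 2.5 = 1015.8 kPa.

q_all(net) ≈ 1015 kPa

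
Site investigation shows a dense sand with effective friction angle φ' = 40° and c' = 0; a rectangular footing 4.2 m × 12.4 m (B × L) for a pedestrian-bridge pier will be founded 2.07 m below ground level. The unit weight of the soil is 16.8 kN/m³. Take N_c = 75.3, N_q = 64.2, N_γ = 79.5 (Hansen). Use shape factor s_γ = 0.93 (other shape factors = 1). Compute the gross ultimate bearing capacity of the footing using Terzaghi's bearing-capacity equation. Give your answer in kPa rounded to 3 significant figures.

q_ult ≈ 4840 kPa

Overburden at base level: q = 16.8 × 2.07 = 34.776 kPa.
Surcharge term q·N_q = 34.776 × 64.2 = 2232.6 kPa; self-weight term 0.5·γ·B·N_γ·s_γ = 0.5 × 16.8 × 4.2 × 79.5 × 0.93 = 2608.4 kPa.
q_ult = 2232.6 + 2608.4 = 4841 kPa.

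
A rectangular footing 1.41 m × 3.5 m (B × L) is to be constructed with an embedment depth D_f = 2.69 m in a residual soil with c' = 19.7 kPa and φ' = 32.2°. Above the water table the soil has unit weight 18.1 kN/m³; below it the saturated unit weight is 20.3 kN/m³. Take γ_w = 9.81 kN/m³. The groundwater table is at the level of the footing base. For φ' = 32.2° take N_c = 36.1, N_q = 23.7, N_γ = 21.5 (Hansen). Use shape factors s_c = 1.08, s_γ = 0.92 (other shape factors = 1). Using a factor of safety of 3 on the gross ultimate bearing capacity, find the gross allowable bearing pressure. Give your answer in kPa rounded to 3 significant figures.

Effective surcharge at the founding depth q = γ·D_f = 18.1 × 2.69 = 48.689 kPa.
The water table coincides with the base, so in the self-weight term γ → γ' = 10.49 kN/m³.
q_ult = c·N_c·s_c + q·N_q + 0.5·γ·B·N_γ·s_γ
     = 19.7 × 36.1 × 1.08 + 48.689 × 23.7 + 0.5 × 10.49 × 1.41 × 21.5 × 0.92
     = 768.06 + 1153.9 + 146.28 = 2068.3 kPa.
q_all = 2068.3 / 3 = 689.42 kPa.

q_all ≈ 689 kPa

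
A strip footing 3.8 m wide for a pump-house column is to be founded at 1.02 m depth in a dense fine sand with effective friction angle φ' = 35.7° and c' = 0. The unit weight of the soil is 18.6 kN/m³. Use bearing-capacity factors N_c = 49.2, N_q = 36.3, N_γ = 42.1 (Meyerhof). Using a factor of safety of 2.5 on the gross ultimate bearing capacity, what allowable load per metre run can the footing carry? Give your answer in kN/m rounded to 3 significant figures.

≈ 3310 kN/m

Effective surcharge at the founding depth q = γ·D_f = 18.6 × 1.02 = 18.972 kPa.
q_ult = q·N_q + 0.5·γ·B·N_γ
     = 18.972 × 36.3 + 0.5 × 18.6 × 3.8 × 42.1
     = 688.68 + 1487.8 = 2176.5 kPa.
Gross allowable pressure q_all = 2176.5 / 2.5 = 870.6 kPa.
Allowable wall load = q_all × B = 870.6 × 3.8 = 3308.3 kN per metre run.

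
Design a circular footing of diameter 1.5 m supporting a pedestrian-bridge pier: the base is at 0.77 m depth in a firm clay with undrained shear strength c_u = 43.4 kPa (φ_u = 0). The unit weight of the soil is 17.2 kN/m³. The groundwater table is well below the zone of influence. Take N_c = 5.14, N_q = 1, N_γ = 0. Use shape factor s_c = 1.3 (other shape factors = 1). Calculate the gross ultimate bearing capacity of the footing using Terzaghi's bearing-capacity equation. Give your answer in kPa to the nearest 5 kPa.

q_ult ≈ 305 kPa

Effective surcharge at the founding depth q = γ·D_f = 17.2 × 0.77 = 13.244 kPa.
q_ult = c·N_c·s_c + q·N_q
     = 43.4 × 5.14 × 1.3 + 13.244 × 1
     = 290 + 13.244 = 303.24 kPa.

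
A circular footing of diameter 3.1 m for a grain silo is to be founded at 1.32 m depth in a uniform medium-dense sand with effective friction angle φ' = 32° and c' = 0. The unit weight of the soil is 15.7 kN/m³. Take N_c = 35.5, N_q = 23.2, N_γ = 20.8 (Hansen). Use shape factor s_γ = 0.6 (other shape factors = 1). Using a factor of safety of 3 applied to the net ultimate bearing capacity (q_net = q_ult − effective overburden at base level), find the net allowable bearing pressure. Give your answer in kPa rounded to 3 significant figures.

q = γ·D_f = 15.7 × 1.32 = 20.724 kPa.
q·N_q = 20.724 × 23.2 = 480.8 kPa
0.5·γ·B·N_γ·s_γ = 0.5 × 15.7 × 3.1 × 20.8 × 0.6 = 303.7 kPa
q_ult = 480.8 + 303.7 = 784.5 kPa.
Net ultimate: q_net = 784.5 − 20.724 = 763.77 kPa.
q_all(net) = 763.77 / 3 = 254.59 kPa.

q_all(net) ≈ 255 kPa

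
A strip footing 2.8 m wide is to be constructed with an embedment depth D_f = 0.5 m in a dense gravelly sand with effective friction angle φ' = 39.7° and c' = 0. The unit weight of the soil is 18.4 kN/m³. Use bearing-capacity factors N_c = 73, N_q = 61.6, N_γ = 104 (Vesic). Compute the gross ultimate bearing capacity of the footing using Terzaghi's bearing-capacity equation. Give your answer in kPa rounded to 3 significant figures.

q_ult ≈ 3250 kPa

Effective surcharge at the founding depth q = γ·D_f = 18.4 × 0.5 = 9.2 kPa.
q_ult = q·N_q + 0.5·γ·B·N_γ
     = 9.2 × 61.6 + 0.5 × 18.4 × 2.8 × 104
     = 566.72 + 2679 = 3245.8 kPa.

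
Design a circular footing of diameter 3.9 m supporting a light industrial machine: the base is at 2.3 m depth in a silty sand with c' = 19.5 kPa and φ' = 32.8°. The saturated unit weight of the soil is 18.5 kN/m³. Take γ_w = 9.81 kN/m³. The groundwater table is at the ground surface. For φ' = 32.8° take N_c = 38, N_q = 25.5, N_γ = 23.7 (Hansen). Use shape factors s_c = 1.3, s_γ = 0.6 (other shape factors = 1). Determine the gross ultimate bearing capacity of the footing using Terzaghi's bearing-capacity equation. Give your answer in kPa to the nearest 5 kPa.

γ' = 18.5 − 9.81 = 8.69 kN/m³ (submerged throughout). q = 8.69 × 2.3 = 19.987 kPa; the same γ' applies in the ½γBN_γ term.
c·N_c·s_c = 19.5 × 38 × 1.3 = 963.3 kPa
q·N_q = 19.987 × 25.5 = 509.67 kPa
0.5·γ·B·N_γ·s_γ = 0.5 × 8.69 × 3.9 × 23.7 × 0.6 = 240.97 kPa
q_ult = 963.3 + 509.67 + 240.97 = 1713.9 kPa.

q_ult ≈ 1715 kPa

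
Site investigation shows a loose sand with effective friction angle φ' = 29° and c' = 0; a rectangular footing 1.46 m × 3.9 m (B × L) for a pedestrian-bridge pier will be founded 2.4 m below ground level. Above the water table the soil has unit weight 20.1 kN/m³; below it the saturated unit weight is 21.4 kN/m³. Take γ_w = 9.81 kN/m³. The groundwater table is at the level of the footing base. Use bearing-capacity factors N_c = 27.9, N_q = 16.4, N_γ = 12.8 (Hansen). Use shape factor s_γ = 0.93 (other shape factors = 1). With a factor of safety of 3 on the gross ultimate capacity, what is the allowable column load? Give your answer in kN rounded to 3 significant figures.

P_all ≈ 1690 kN

Effective surcharge at the founding depth q = γ·D_f = 20.1 × 2.4 = 48.24 kPa.
The water table coincides with the base, so in the self-weight term γ → γ' = 11.59 kN/m³.
q_ult = q·N_q + 0.5·γ·B·N_γ·s_γ
     = 48.24 × 16.4 + 0.5 × 11.59 × 1.46 × 12.8 × 0.93
     = 791.14 + 100.72 = 891.85 kPa.
Gross allowable pressure q_all = 891.85 / 3 = 297.28 kPa.
Footing area = 5.694 m², so allowable column load = 297.28 × 5.694 = 1692.7 kN.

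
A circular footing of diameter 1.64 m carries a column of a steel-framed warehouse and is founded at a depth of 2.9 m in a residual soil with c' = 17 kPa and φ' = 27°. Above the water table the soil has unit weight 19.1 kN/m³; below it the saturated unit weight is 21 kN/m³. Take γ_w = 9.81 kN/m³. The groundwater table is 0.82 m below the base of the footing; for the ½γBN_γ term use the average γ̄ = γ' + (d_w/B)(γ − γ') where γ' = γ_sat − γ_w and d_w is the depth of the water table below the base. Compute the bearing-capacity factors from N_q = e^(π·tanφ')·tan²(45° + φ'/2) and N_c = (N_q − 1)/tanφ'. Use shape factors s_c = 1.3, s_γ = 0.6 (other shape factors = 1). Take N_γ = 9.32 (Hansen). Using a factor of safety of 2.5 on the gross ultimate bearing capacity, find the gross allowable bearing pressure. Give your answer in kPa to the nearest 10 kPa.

N_q = e^(π·tan27°)·tan²(58.5°) = 13.2; N_c = (N_q − 1)/tanφ' = 23.94.
Overburden at base level: q = 19.1 × 2.9 = 55.39 kPa.
The water table is 0.82 m below the base (< B = 1.64 m), so the ½γBN_γ term uses γ̄ = γ' + (d_w/B)(γ − γ') = 11.19 + (0.82/1.64)(19.1 − 11.19) = 15.145 kN/m³.
Cohesion term c·N_c·s_c = 17 × 23.942 × 1.3 = 529.12 kPa; surcharge term q·N_q = 55.39 × 13.199 = 731.1 kPa; self-weight term 0.5·γ·B·N_γ·s_γ = 0.5 × 15.145 × 1.64 × 9.32 × 0.6 = 69.446 kPa.
q_ult = 529.12 + 731.1 + 69.446 = 1329.7 kPa.
q_all = 1329.7 / 2.5 = 531.87 kPa.

q_all ≈ 530 kPa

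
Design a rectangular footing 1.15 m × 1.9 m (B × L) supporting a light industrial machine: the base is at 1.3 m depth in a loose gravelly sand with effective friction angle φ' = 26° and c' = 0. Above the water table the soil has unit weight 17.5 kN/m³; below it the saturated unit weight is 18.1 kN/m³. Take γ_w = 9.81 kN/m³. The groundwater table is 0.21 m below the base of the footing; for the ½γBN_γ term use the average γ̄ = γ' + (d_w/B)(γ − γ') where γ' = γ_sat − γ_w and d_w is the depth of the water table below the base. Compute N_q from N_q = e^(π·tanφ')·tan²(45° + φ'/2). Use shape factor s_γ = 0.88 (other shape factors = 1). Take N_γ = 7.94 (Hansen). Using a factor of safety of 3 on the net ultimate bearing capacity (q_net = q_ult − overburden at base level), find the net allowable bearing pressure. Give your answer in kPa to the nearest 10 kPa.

q_all(net) ≈ 100 kPa

N_q = e^(π·tan26°)·tan²(58°) = 11.85.
Effective surcharge at the founding depth q = γ·D_f = 17.5 × 1.3 = 22.75 kPa.
With d_w = 0.21 m < B, γ̄ = 8.29 + (0.21/1.15) × (17.5 − 8.29) = 9.9718 kN/m³.
q_ult = q·N_q + 0.5·γ·B·N_γ·s_γ
     = 22.75 × 11.854 + 0.5 × 9.9718 × 1.15 × 7.94 × 0.88
     = 269.68 + 40.063 = 309.75 kPa.
q_net = 309.75 − 22.75 = 287 kPa.
q_all(net) = 287 / 3 = 95.665 kPa.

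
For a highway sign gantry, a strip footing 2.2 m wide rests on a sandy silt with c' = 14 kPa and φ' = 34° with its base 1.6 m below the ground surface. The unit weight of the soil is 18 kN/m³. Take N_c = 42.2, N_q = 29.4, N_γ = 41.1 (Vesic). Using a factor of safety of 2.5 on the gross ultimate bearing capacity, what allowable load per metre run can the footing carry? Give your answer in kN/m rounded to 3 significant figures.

Overburden at base level: q = 18 × 1.6 = 28.8 kPa.
Cohesion term c·N_c = 14 × 42.2 = 590.8 kPa; surcharge term q·N_q = 28.8 × 29.4 = 846.72 kPa; self-weight term 0.5·γ·B·N_γ = 0.5 × 18 × 2.2 × 41.1 = 813.78 kPa.
q_ult = 590.8 + 846.72 + 813.78 = 2251.3 kPa.
Gross allowable pressure q_all = 2251.3 / 2.5 = 900.52 kPa.
Allowable wall load = q_all × B = 900.52 × 2.2 = 1981.1 kN per metre run.

≈ 1980 kN/m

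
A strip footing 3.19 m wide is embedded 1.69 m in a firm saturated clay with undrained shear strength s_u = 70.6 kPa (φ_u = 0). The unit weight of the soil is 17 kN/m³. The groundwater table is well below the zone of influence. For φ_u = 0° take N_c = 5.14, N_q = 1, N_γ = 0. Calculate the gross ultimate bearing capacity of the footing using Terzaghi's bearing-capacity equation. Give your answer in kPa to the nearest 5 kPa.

Effective surcharge at the founding depth q = γ·D_f = 17 × 1.69 = 28.73 kPa.
q_ult = c·N_c + q·N_q
     = 70.6 × 5.14 + 28.73 × 1
     = 362.88 + 28.73 = 391.61 kPa.

q_ult ≈ 390 kPa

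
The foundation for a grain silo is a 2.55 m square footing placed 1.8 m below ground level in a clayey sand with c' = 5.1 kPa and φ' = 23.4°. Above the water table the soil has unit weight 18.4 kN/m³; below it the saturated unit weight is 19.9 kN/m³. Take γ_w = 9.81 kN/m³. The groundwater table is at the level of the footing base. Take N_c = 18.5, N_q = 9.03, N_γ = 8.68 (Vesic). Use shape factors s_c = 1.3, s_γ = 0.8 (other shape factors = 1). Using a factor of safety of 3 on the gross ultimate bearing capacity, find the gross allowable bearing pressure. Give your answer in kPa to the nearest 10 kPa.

Effective surcharge at the founding depth q = γ·D_f = 18.4 × 1.8 = 33.12 kPa.
The water table coincides with the base, so in the self-weight term γ → γ' = 10.09 kN/m³.
q_ult = c·N_c·s_c + q·N_q + 0.5·γ·B·N_γ·s_γ
     = 5.1 × 18.5 × 1.3 + 33.12 × 9.03 + 0.5 × 10.09 × 2.55 × 8.68 × 0.8
     = 122.66 + 299.07 + 89.333 = 511.06 kPa.
q_all = 511.06 / 3 = 170.35 kPa.

q_all ≈ 170 kPa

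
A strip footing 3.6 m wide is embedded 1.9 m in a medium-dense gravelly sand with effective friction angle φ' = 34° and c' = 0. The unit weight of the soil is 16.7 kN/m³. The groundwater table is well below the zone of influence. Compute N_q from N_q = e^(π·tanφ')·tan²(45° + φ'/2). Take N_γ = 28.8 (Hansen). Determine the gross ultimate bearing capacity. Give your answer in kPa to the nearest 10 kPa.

tan34° = 0.6745, so N_q = e^(π×0.6745)·tan²(62°) = 8.323 × 3.537 = 29.44.
Overburden at base level: q = 16.7 × 1.9 = 31.73 kPa.
Surcharge term q·N_q = 31.73 × 29.44 = 934.12 kPa; self-weight term 0.5·γ·B·N_γ = 0.5 × 16.7 × 3.6 × 28.8 = 865.73 kPa.
q_ult = 934.12 + 865.73 = 1799.9 kPa.

q_ult ≈ 1800 kPa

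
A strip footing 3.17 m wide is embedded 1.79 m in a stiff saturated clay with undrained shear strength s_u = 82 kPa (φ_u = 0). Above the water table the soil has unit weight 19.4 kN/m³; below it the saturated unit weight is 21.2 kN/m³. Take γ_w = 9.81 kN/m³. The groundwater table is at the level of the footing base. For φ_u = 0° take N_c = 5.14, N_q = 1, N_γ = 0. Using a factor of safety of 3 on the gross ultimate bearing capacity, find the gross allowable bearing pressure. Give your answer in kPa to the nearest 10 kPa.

q = γ·D_f = 19.4 × 1.79 = 34.726 kPa.
c·N_c = 82 × 5.14 = 421.48 kPa
q·N_q = 34.726 × 1 = 34.726 kPa
q_ult = 421.48 + 34.726 = 456.21 kPa.
q_all = 456.21 / 3 = 152.07 kPa.

q_all ≈ 150 kPa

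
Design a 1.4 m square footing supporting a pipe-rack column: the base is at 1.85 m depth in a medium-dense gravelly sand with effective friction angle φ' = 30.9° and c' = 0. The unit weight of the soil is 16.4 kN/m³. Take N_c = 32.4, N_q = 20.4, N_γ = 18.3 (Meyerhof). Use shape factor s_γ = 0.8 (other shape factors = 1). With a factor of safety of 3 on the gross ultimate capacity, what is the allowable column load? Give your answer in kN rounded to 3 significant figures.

q = γ·D_f = 16.4 × 1.85 = 30.34 kPa.
q·N_q = 30.34 × 20.4 = 618.94 kPa
0.5·γ·B·N_γ·s_γ = 0.5 × 16.4 × 1.4 × 18.3 × 0.8 = 168.07 kPa
q_ult = 618.94 + 168.07 = 787 kPa.
Gross allowable pressure q_all = 787 / 3 = 262.33 kPa.
Footing area = 1.96 m², so allowable column load = 262.33 × 1.96 = 514.18 kN.

P_all ≈ 514 kN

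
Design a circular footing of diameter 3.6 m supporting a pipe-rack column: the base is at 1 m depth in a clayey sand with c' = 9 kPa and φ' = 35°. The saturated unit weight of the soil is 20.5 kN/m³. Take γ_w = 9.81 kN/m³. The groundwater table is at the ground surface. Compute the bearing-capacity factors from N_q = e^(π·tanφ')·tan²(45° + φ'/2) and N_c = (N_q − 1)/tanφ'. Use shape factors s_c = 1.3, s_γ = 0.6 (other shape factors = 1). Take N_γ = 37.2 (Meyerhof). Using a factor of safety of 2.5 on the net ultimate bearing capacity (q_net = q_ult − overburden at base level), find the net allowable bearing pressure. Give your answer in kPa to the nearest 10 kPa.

q_all(net) ≈ 530 kPa

N_q = e^(π·tan35°)·tan²(62.5°) = 33.3; N_c = (N_q − 1)/tanφ' = 46.12.
With the water table at the surface the whole profile is submerged: γ' = 20.5 − 9.81 = 10.69 kN/m³, so q = γ'·D_f = 10.69 kPa; the same γ' applies in the ½γBN_γ term.
q_ult = c·N_c·s_c + q·N_q + 0.5·γ·B·N_γ·s_γ
     = 9 × 46.124 × 1.3 + 10.69 × 33.296 + 0.5 × 10.69 × 3.6 × 37.2 × 0.6
     = 539.65 + 355.94 + 429.48 = 1325.1 kPa.
q_net = 1325.1 − 10.69 = 1314.4 kPa.
q_all(net) = 1314.4 / 2.5 = 525.75 kPa.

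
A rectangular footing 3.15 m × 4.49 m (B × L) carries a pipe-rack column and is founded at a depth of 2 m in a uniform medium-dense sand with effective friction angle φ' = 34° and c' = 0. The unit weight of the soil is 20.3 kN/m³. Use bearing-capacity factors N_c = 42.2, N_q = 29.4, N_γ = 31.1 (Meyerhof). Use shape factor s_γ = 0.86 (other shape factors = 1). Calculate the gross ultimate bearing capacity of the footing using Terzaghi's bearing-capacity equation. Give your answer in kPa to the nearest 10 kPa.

q_ult ≈ 2050 kPa

Effective surcharge at the founding depth q = γ·D_f = 20.3 × 2 = 40.6 kPa.
q_ult = q·N_q + 0.5·γ·B·N_γ·s_γ
     = 40.6 × 29.4 + 0.5 × 20.3 × 3.15 × 31.1 × 0.86
     = 1193.6 + 855.14 = 2048.8 kPa.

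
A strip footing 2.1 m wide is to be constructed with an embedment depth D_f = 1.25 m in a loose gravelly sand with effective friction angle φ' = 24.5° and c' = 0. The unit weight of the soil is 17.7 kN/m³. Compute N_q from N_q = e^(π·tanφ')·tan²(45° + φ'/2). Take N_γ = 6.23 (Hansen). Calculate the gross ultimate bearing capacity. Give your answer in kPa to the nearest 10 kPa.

q_ult ≈ 340 kPa

tan24.5° = 0.4557, so N_q = e^(π×0.4557)·tan²(57.25°) = 4.186 × 2.417 = 10.12.
Overburden at base level: q = 17.7 × 1.25 = 22.125 kPa.
Surcharge term q·N_q = 22.125 × 10.117 = 223.84 kPa; self-weight term 0.5·γ·B·N_γ = 0.5 × 17.7 × 2.1 × 6.23 = 115.78 kPa.
q_ult = 223.84 + 115.78 = 339.63 kPa.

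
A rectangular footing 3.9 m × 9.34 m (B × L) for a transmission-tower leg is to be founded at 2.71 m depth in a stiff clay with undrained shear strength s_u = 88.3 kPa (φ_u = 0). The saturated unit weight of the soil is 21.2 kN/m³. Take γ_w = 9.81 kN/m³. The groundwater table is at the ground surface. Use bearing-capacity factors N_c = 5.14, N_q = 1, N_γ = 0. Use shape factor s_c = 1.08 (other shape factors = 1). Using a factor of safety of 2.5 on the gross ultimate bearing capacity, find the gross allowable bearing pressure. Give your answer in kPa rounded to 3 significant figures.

q_all ≈ 208 kPa

γ' = 21.2 − 9.81 = 11.39 kN/m³ (submerged throughout). q = 11.39 × 2.71 = 30.867 kPa.
c·N_c·s_c = 88.3 × 5.14 × 1.08 = 490.17 kPa
q·N_q = 30.867 × 1 = 30.867 kPa
q_ult = 490.17 + 30.867 = 521.04 kPa.
q_all = 521.04 / 2.5 = 208.42 kPa.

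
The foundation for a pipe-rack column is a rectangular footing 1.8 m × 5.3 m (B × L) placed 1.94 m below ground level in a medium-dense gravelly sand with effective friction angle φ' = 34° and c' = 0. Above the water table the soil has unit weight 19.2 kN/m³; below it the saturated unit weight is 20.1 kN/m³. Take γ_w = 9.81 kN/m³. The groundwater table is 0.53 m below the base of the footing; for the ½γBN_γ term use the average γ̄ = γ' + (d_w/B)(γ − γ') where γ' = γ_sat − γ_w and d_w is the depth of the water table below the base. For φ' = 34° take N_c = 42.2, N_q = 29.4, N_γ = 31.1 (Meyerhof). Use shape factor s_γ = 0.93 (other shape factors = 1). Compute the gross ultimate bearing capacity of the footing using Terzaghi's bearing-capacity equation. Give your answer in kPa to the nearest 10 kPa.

Effective surcharge at the founding depth q = γ·D_f = 19.2 × 1.94 = 37.248 kPa.
With d_w = 0.53 m < B, γ̄ = 10.29 + (0.53/1.8) × (19.2 − 10.29) = 12.914 kN/m³.
q_ult = q·N_q + 0.5·γ·B·N_γ·s_γ
     = 37.248 × 29.4 + 0.5 × 12.914 × 1.8 × 31.1 × 0.93
     = 1095.1 + 336.15 = 1431.2 kPa.

q_ult ≈ 1430 kPa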